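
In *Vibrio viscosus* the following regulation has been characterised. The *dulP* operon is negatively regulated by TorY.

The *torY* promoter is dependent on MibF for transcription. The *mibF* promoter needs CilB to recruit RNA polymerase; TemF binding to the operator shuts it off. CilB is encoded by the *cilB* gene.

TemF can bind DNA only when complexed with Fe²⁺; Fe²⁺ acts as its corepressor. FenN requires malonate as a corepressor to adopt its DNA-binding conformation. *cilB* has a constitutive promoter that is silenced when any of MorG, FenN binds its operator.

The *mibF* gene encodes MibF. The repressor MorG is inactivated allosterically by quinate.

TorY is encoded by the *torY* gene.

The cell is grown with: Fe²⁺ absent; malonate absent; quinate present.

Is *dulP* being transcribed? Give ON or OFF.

OFF

Quinate is present, so MorG is inactive.
Malonate is absent, so FenN is inactive.
With no repressor bound, *cilB* is transcribed.
So CilB is produced and active.
Fe²⁺ is absent, so TemF is inactive.
No repressor is bound and CilB is active, so *mibF* is transcribed.
So MibF is produced and active.
No repressor is bound and MibF is active, so *torY* is transcribed.
So TorY is produced and active.
With repressor TorY bound, *dulP* is not transcribed.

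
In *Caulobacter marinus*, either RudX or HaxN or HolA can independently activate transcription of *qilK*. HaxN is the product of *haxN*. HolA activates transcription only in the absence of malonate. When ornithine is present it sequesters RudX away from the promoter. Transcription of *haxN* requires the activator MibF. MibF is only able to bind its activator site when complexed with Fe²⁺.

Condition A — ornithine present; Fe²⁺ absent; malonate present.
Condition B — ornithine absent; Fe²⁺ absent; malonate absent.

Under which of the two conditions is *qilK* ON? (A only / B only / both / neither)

Condition A:
Ornithine is present, so RudX is inactive.
Fe²⁺ is absent, so MibF is inactive.
Required activator MibF is absent, so *haxN* is not transcribed.
So HaxN is not produced.
Malonate is present, so HolA is inactive.
No activator is available at the *qilK* promoter, so *qilK* is not transcribed.
→ *qilK* is OFF in A.
Condition B:
Ornithine is absent, so RudX is active.
Fe²⁺ is absent, so MibF is inactive.
Required activator MibF is absent, so *haxN* is not transcribed.
So HaxN is not produced.
Malonate is absent, so HolA is active.
Activator RudX is present, so *qilK* is transcribed.
→ *qilK* is ON in B.

B only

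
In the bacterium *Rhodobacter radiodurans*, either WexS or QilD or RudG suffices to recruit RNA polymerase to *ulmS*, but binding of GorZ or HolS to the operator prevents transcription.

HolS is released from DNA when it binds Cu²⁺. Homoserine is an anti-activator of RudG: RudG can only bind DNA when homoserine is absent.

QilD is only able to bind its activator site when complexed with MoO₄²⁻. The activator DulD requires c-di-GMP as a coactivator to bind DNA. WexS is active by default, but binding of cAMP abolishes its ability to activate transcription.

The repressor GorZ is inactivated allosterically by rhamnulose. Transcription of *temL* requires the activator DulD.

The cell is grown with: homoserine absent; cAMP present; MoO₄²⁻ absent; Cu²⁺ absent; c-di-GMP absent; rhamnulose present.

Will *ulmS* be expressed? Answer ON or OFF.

cAMP is present, so WexS is inactive.
MoO₄²⁻ is absent, so QilD is inactive.
Homoserine is absent, so RudG is active.
Rhamnulose is present, so GorZ is inactive.
Cu²⁺ is absent, so HolS is active.
With repressor HolS bound, *ulmS* is not transcribed.

OFF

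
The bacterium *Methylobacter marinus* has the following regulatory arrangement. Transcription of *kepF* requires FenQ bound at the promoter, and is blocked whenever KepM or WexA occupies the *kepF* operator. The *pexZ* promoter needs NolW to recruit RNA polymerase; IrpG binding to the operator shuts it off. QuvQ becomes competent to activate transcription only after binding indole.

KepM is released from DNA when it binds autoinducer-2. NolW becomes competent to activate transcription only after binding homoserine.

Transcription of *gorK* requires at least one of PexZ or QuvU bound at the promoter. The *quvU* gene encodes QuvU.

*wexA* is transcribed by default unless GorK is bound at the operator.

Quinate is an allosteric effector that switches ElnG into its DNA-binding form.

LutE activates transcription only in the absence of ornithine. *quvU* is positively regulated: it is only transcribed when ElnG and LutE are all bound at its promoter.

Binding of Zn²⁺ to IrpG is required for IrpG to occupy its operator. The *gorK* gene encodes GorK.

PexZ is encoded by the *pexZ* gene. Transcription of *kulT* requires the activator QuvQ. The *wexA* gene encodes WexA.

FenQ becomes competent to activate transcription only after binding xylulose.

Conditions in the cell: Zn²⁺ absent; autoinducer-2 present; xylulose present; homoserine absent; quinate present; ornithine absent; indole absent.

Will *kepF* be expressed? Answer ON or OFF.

ON

Xylulose is present, so FenQ is active.
Autoinducer-2 is present, so KepM is inactive.
Homoserine is absent, so NolW is inactive.
Zn²⁺ is absent, so IrpG is inactive.
Required activator NolW is absent, so *pexZ* is not transcribed.
So PexZ is not produced.
Quinate is present, so ElnG is active.
Ornithine is absent, so LutE is active.
No repressor is bound and ElnG and LutE are active, so *quvU* is transcribed.
So QuvU is produced and active.
Activator QuvU is present, so *gorK* is transcribed.
So GorK is produced and active.
With repressor GorK bound, *wexA* is not transcribed.
So WexA is not produced.
No repressor is bound and FenQ is active, so *kepF* is transcribed.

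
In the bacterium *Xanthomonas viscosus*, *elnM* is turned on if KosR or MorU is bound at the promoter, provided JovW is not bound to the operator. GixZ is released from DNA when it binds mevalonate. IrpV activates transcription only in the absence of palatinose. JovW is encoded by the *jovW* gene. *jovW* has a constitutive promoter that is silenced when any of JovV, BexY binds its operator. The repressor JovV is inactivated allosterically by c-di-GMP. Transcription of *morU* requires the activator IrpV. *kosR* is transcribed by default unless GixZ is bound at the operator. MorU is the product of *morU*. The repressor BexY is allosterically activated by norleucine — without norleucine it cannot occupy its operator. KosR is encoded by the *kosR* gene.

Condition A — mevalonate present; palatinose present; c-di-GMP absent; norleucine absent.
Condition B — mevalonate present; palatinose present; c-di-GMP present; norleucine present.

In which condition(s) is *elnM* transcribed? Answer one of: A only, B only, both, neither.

both

Condition A:
Mevalonate is present, so GixZ is inactive.
With no repressor bound, *kosR* is transcribed.
So KosR is produced and active.
Palatinose is present, so IrpV is inactive.
Required activator IrpV is absent, so *morU* is not transcribed.
So MorU is not produced.
c-di-GMP is absent, so JovV is active.
Norleucine is absent, so BexY is inactive.
With repressor JovV bound, *jovW* is not transcribed.
So JovW is not produced.
Activator KosR is present, so *elnM* is transcribed.
→ *elnM* is ON in A.
Condition B:
Mevalonate is present, so GixZ is inactive.
With no repressor bound, *kosR* is transcribed.
So KosR is produced and active.
Palatinose is present, so IrpV is inactive.
Required activator IrpV is absent, so *morU* is not transcribed.
So MorU is not produced.
c-di-GMP is present, so JovV is inactive.
Norleucine is present, so BexY is active.
With repressor BexY bound, *jovW* is not transcribed.
So JovW is not produced.
Activator KosR is present, so *elnM* is transcribed.
→ *elnM* is ON in B.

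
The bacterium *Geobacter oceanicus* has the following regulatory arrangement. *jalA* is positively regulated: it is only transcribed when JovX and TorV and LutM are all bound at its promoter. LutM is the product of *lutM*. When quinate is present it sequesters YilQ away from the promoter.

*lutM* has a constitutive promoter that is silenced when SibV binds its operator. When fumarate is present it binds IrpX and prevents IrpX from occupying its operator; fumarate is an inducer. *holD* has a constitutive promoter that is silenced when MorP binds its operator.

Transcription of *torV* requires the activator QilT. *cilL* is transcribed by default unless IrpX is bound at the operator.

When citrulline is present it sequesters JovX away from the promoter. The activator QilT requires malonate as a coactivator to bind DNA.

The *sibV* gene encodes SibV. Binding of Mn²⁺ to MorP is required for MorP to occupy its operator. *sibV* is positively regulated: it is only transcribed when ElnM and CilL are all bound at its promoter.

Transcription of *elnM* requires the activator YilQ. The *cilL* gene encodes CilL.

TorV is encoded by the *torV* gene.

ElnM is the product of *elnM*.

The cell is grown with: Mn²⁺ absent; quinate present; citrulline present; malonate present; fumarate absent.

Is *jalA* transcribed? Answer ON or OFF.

Citrulline is present, so JovX is inactive.
Malonate is present, so QilT is active.
No repressor is bound and QilT is active, so *torV* is transcribed.
So TorV is produced and active.
Quinate is present, so YilQ is inactive.
Required activator YilQ is absent, so *elnM* is not transcribed.
So ElnM is not produced.
Fumarate is absent, so IrpX is active.
With repressor IrpX bound, *cilL* is not transcribed.
So CilL is not produced.
Required activator ElnM is absent, so *sibV* is not transcribed.
So SibV is not produced.
With no repressor bound, *lutM* is transcribed.
So LutM is produced and active.
Required activator JovX is absent, so *jalA* is not transcribed.

OFF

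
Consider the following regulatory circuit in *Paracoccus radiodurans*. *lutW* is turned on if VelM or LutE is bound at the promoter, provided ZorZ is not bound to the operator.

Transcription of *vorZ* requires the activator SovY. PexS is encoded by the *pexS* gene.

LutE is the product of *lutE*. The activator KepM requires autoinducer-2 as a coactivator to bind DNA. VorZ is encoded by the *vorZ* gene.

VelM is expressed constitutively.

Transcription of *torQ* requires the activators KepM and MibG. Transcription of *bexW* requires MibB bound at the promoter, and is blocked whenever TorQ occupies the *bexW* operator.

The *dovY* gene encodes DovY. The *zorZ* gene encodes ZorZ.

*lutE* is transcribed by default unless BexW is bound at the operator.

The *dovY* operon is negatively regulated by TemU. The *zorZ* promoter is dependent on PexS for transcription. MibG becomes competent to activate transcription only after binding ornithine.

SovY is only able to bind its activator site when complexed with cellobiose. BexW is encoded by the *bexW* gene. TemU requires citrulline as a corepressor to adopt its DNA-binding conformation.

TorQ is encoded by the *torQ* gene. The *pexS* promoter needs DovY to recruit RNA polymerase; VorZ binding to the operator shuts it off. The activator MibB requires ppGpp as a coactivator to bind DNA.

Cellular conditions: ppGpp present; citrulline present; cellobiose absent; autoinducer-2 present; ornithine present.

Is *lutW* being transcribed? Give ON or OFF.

ON

VelM is produced constitutively and is active.
ppGpp is present, so MibB is active.
Autoinducer-2 is present, so KepM is active.
Ornithine is present, so MibG is active.
No repressor is bound and KepM and MibG are active, so *torQ* is transcribed.
So TorQ is produced and active.
With repressor TorQ bound, *bexW* is not transcribed.
So BexW is not produced.
With no repressor bound, *lutE* is transcribed.
So LutE is produced and active.
Cellobiose is absent, so SovY is inactive.
Required activator SovY is absent, so *vorZ* is not transcribed.
So VorZ is not produced.
Citrulline is present, so TemU is active.
With repressor TemU bound, *dovY* is not transcribed.
So DovY is not produced.
Required activator DovY is absent, so *pexS* is not transcribed.
So PexS is not produced.
Required activator PexS is absent, so *zorZ* is not transcribed.
So ZorZ is not produced.
Activator VelM is present, so *lutW* is transcribed.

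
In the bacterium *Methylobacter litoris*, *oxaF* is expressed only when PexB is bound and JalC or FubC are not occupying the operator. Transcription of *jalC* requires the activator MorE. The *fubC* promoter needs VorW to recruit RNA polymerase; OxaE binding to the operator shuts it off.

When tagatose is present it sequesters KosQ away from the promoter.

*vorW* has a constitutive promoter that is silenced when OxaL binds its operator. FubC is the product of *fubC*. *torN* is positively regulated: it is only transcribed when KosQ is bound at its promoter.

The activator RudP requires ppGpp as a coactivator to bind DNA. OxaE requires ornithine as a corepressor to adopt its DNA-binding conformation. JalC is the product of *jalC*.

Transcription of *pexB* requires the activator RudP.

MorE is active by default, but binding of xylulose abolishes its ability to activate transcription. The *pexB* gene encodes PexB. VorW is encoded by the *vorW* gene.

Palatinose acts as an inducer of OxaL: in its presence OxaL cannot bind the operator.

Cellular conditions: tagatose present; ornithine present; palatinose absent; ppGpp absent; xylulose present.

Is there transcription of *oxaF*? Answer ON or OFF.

ppGpp is absent, so RudP is inactive.
Required activator RudP is absent, so *pexB* is not transcribed.
So PexB is not produced.
Xylulose is present, so MorE is inactive.
Required activator MorE is absent, so *jalC* is not transcribed.
So JalC is not produced.
Palatinose is absent, so OxaL is active.
With repressor OxaL bound, *vorW* is not transcribed.
So VorW is not produced.
Ornithine is present, so OxaE is active.
With repressor OxaE bound, *fubC* is not transcribed.
So FubC is not produced.
Required activator PexB is absent, so *oxaF* is not transcribed.

OFF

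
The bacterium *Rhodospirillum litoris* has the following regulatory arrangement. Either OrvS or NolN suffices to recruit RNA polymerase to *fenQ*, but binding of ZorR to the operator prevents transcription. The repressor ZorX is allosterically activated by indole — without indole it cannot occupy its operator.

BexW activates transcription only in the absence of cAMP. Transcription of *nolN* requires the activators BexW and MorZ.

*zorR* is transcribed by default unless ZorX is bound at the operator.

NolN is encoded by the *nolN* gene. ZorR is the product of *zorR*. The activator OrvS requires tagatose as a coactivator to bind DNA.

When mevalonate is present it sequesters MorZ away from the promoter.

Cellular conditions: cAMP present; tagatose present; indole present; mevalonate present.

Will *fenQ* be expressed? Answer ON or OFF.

ON

Tagatose is present, so OrvS is active.
Indole is present, so ZorX is active.
With repressor ZorX bound, *zorR* is not transcribed.
So ZorR is not produced.
cAMP is present, so BexW is inactive.
Mevalonate is present, so MorZ is inactive.
Required activator BexW is absent, so *nolN* is not transcribed.
So NolN is not produced.
Activator OrvS is present, so *fenQ* is transcribed.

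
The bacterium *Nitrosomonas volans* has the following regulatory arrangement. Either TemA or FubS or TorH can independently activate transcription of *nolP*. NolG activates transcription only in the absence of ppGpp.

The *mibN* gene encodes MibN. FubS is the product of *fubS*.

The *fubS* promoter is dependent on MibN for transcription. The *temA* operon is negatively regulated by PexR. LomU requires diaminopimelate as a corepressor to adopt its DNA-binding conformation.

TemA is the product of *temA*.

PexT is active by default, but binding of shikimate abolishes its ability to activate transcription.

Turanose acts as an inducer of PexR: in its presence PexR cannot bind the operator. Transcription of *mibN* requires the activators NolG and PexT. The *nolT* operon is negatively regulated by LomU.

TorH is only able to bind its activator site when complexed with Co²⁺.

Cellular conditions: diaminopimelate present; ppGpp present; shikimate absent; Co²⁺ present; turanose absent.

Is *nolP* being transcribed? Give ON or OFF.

Turanose is absent, so PexR is active.
With repressor PexR bound, *temA* is not transcribed.
So TemA is not produced.
ppGpp is present, so NolG is inactive.
Shikimate is absent, so PexT is active.
Required activator NolG is absent, so *mibN* is not transcribed.
So MibN is not produced.
Required activator MibN is absent, so *fubS* is not transcribed.
So FubS is not produced.
Co²⁺ is present, so TorH is active.
Activator TorH is present, so *nolP* is transcribed.

ON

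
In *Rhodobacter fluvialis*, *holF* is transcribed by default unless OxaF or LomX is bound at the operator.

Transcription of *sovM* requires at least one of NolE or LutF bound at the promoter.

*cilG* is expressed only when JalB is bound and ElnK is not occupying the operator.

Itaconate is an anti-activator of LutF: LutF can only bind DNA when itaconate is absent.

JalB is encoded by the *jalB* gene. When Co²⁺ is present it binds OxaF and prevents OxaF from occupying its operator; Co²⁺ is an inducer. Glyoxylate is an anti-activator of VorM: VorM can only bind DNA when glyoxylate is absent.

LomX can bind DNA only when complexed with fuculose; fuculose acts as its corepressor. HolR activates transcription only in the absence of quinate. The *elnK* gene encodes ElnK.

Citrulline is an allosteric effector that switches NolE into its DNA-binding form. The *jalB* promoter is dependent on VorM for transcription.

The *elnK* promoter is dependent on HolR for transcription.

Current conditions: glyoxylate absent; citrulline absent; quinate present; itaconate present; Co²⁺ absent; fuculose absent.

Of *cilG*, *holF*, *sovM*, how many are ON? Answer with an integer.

Glyoxylate is absent, so VorM is active.
No repressor is bound and VorM is active, so *jalB* is transcribed.
So JalB is produced and active.
Quinate is present, so HolR is inactive.
Required activator HolR is absent, so *elnK* is not transcribed.
So ElnK is not produced.
No repressor is bound and JalB is active, so *cilG* is transcribed.
→ *cilG* is ON.
Co²⁺ is absent, so OxaF is active.
Fuculose is absent, so LomX is inactive.
With repressor OxaF bound, *holF* is not transcribed.
→ *holF* is OFF.
Citrulline is absent, so NolE is inactive.
Itaconate is present, so LutF is inactive.
No activator is available at the *sovM* promoter, so *sovM* is not transcribed.
→ *sovM* is OFF.
1 of the 3 genes is transcribed.

1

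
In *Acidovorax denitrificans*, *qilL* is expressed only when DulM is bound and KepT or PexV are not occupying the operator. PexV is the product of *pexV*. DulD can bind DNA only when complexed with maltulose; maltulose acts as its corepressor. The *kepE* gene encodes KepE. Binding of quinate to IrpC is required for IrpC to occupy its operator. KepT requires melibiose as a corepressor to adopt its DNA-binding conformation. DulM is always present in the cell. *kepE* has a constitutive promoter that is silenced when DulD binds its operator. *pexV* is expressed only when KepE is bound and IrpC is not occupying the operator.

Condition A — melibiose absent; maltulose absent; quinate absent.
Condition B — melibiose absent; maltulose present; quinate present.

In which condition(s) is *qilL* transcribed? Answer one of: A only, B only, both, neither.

Condition A:
Melibiose is absent, so KepT is inactive.
DulM is produced constitutively and is active.
Maltulose is absent, so DulD is inactive.
With no repressor bound, *kepE* is transcribed.
So KepE is produced and active.
Quinate is absent, so IrpC is inactive.
No repressor is bound and KepE is active, so *pexV* is transcribed.
So PexV is produced and active.
With repressor PexV bound, *qilL* is not transcribed.
→ *qilL* is OFF in A.
Condition B:
Melibiose is absent, so KepT is inactive.
DulM is produced constitutively and is active.
Maltulose is present, so DulD is active.
With repressor DulD bound, *kepE* is not transcribed.
So KepE is not produced.
Quinate is present, so IrpC is active.
With repressor IrpC bound, *pexV* is not transcribed.
So PexV is not produced.
No repressor is bound and DulM is active, so *qilL* is transcribed.
→ *qilL* is ON in B.

B only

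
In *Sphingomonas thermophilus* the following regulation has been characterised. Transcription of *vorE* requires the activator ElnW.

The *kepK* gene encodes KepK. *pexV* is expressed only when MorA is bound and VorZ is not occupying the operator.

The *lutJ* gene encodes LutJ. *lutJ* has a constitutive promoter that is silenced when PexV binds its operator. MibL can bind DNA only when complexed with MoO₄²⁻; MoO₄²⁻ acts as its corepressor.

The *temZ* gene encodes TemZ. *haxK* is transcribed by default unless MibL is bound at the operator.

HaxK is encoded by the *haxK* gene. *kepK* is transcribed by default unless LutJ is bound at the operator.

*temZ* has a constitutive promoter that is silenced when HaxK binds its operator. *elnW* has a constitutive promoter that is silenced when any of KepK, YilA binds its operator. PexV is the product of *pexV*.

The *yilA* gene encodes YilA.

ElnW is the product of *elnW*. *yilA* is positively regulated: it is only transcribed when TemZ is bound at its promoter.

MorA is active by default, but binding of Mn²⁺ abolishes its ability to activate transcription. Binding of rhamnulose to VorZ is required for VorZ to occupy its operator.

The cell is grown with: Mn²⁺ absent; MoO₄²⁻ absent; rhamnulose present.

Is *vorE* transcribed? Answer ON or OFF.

ON

Rhamnulose is present, so VorZ is active.
Mn²⁺ is absent, so MorA is active.
With repressor VorZ bound, *pexV* is not transcribed.
So PexV is not produced.
With no repressor bound, *lutJ* is transcribed.
So LutJ is produced and active.
With repressor LutJ bound, *kepK* is not transcribed.
So KepK is not produced.
MoO₄²⁻ is absent, so MibL is inactive.
With no repressor bound, *haxK* is transcribed.
So HaxK is produced and active.
With repressor HaxK bound, *temZ* is not transcribed.
So TemZ is not produced.
Required activator TemZ is absent, so *yilA* is not transcribed.
So YilA is not produced.
With no repressor bound, *elnW* is transcribed.
So ElnW is produced and active.
No repressor is bound and ElnW is active, so *vorE* is transcribed.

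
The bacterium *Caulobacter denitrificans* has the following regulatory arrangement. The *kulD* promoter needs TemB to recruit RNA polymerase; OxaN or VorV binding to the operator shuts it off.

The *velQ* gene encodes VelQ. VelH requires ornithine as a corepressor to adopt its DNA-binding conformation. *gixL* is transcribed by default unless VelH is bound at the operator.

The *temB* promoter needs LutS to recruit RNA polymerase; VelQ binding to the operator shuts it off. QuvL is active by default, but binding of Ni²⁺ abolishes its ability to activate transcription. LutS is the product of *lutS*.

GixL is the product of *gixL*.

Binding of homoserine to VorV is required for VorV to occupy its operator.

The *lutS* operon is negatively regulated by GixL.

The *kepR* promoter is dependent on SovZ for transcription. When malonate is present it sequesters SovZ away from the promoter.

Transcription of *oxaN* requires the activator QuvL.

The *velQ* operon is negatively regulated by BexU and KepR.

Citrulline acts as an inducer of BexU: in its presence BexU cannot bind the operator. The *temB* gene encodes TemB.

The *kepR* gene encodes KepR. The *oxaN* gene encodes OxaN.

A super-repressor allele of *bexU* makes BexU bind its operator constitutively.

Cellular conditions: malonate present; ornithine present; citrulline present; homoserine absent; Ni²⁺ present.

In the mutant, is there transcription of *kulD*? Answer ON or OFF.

BexU is constitutively active in this strain.
Malonate is present, so SovZ is inactive.
Required activator SovZ is absent, so *kepR* is not transcribed.
So KepR is not produced.
With repressor BexU bound, *velQ* is not transcribed.
So VelQ is not produced.
Ornithine is present, so VelH is active.
With repressor VelH bound, *gixL* is not transcribed.
So GixL is not produced.
With no repressor bound, *lutS* is transcribed.
So LutS is produced and active.
No repressor is bound and LutS is active, so *temB* is transcribed.
So TemB is produced and active.
Ni²⁺ is present, so QuvL is inactive.
Required activator QuvL is absent, so *oxaN* is not transcribed.
So OxaN is not produced.
Homoserine is absent, so VorV is inactive.
No repressor is bound and TemB is active, so *kulD* is transcribed.

ON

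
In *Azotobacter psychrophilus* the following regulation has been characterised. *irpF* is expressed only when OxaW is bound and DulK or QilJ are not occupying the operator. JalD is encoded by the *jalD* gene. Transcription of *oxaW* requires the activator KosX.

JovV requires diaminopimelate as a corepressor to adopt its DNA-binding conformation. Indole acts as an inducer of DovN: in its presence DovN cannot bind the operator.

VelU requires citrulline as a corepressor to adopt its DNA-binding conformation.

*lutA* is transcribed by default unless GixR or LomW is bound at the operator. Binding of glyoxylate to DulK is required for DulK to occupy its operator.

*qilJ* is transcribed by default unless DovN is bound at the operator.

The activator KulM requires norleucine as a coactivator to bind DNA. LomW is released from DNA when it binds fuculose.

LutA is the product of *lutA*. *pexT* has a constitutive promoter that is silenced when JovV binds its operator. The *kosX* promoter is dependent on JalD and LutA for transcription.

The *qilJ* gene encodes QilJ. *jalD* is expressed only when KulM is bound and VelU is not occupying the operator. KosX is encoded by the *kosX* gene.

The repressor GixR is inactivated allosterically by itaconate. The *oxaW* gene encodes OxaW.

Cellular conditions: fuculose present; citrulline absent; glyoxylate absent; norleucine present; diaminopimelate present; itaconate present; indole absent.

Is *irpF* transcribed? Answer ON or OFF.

ON

Glyoxylate is absent, so DulK is inactive.
Norleucine is present, so KulM is active.
Citrulline is absent, so VelU is inactive.
No repressor is bound and KulM is active, so *jalD* is transcribed.
So JalD is produced and active.
Itaconate is present, so GixR is inactive.
Fuculose is present, so LomW is inactive.
With no repressor bound, *lutA* is transcribed.
So LutA is produced and active.
No repressor is bound and JalD and LutA are active, so *kosX* is transcribed.
So KosX is produced and active.
No repressor is bound and KosX is active, so *oxaW* is transcribed.
So OxaW is produced and active.
Indole is absent, so DovN is active.
With repressor DovN bound, *qilJ* is not transcribed.
So QilJ is not produced.
No repressor is bound and OxaW is active, so *irpF* is transcribed.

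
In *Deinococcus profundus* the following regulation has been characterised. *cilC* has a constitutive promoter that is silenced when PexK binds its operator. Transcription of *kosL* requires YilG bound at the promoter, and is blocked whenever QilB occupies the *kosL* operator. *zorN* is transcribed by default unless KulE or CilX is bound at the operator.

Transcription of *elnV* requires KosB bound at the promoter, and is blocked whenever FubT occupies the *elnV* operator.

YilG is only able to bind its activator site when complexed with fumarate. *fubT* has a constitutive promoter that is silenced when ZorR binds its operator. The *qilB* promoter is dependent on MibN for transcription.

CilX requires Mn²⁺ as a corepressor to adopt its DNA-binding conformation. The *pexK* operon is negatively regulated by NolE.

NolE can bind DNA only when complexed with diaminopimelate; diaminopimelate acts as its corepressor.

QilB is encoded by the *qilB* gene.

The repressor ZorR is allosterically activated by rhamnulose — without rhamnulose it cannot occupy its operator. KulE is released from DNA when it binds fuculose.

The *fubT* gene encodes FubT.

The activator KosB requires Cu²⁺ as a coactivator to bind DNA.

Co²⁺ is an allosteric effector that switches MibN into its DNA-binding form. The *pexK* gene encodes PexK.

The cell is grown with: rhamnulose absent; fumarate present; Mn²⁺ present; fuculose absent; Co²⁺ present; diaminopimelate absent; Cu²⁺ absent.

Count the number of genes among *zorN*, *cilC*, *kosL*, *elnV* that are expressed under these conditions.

Fuculose is absent, so KulE is active.
Mn²⁺ is present, so CilX is active.
With repressor KulE bound, *zorN* is not transcribed.
→ *zorN* is OFF.
Diaminopimelate is absent, so NolE is inactive.
With no repressor bound, *pexK* is transcribed.
So PexK is produced and active.
With repressor PexK bound, *cilC* is not transcribed.
→ *cilC* is OFF.
Co²⁺ is present, so MibN is active.
No repressor is bound and MibN is active, so *qilB* is transcribed.
So QilB is produced and active.
Fumarate is present, so YilG is active.
With repressor QilB bound, *kosL* is not transcribed.
→ *kosL* is OFF.
Rhamnulose is absent, so ZorR is inactive.
With no repressor bound, *fubT* is transcribed.
So FubT is produced and active.
Cu²⁺ is absent, so KosB is inactive.
With repressor FubT bound, *elnV* is not transcribed.
→ *elnV* is OFF.
0 of the 4 genes are transcribed.

0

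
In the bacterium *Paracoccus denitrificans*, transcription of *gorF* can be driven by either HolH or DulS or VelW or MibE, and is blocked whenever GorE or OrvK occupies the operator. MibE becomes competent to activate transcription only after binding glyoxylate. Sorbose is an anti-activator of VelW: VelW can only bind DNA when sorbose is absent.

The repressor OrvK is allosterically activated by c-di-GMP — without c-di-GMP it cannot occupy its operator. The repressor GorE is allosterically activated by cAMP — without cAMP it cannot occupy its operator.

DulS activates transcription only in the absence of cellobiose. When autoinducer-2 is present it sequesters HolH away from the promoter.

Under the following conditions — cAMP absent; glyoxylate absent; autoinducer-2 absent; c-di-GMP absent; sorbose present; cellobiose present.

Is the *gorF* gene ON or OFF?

ON

cAMP is absent, so GorE is inactive.
Autoinducer-2 is absent, so HolH is active.
Cellobiose is present, so DulS is inactive.
c-di-GMP is absent, so OrvK is inactive.
Sorbose is present, so VelW is inactive.
Glyoxylate is absent, so MibE is inactive.
Activator HolH is present, so *gorF* is transcribed.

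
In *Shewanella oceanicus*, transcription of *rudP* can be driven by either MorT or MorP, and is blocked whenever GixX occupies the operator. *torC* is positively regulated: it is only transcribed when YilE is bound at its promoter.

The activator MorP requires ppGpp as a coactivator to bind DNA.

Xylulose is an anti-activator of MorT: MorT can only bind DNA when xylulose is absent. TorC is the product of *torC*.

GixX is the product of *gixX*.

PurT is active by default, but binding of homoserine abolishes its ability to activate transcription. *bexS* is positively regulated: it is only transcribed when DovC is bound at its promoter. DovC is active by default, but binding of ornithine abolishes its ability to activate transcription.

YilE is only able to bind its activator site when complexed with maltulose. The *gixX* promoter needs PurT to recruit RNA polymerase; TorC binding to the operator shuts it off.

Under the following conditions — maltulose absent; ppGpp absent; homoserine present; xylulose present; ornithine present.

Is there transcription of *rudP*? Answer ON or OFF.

Xylulose is present, so MorT is inactive.
Maltulose is absent, so YilE is inactive.
Required activator YilE is absent, so *torC* is not transcribed.
So TorC is not produced.
Homoserine is present, so PurT is inactive.
Required activator PurT is absent, so *gixX* is not transcribed.
So GixX is not produced.
ppGpp is absent, so MorP is inactive.
No activator is available at the *rudP* promoter, so *rudP* is not transcribed.

OFF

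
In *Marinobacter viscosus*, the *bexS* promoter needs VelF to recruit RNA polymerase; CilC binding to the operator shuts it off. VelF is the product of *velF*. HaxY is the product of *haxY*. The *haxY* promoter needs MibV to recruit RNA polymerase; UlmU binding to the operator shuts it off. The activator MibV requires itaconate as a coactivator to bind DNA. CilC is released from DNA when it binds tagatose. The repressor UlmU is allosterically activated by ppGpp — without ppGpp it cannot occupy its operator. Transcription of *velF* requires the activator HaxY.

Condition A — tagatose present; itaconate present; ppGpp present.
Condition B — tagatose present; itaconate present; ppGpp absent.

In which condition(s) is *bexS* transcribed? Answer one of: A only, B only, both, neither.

Condition A:
Tagatose is present, so CilC is inactive.
Itaconate is present, so MibV is active.
ppGpp is present, so UlmU is active.
With repressor UlmU bound, *haxY* is not transcribed.
So HaxY is not produced.
Required activator HaxY is absent, so *velF* is not transcribed.
So VelF is not produced.
Required activator VelF is absent, so *bexS* is not transcribed.
→ *bexS* is OFF in A.
Condition B:
Tagatose is present, so CilC is inactive.
Itaconate is present, so MibV is active.
ppGpp is absent, so UlmU is inactive.
No repressor is bound and MibV is active, so *haxY* is transcribed.
So HaxY is produced and active.
No repressor is bound and HaxY is active, so *velF* is transcribed.
So VelF is produced and active.
No repressor is bound and VelF is active, so *bexS* is transcribed.
→ *bexS* is ON in B.

B only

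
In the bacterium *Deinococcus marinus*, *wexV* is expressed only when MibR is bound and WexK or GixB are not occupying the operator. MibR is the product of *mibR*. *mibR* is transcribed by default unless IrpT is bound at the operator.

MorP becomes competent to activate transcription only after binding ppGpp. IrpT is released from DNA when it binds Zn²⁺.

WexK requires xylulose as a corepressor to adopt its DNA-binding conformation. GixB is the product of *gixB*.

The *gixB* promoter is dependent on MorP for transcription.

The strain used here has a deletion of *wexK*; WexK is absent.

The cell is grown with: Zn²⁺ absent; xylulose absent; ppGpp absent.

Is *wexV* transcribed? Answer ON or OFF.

WexK is non-functional in this strain, so it has no effect.
Zn²⁺ is absent, so IrpT is active.
With repressor IrpT bound, *mibR* is not transcribed.
So MibR is not produced.
ppGpp is absent, so MorP is inactive.
Required activator MorP is absent, so *gixB* is not transcribed.
So GixB is not produced.
Required activator MibR is absent, so *wexV* is not transcribed.

OFF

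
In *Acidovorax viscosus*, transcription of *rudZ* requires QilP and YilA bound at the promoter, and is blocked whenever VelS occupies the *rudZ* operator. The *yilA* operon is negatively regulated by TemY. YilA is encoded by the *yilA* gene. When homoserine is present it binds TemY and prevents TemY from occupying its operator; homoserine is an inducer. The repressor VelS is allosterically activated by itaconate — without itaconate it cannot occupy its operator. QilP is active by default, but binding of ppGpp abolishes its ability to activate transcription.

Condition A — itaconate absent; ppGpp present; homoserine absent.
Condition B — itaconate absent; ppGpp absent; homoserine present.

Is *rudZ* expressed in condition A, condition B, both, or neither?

Condition A:
Itaconate is absent, so VelS is inactive.
ppGpp is present, so QilP is inactive.
Homoserine is absent, so TemY is active.
With repressor TemY bound, *yilA* is not transcribed.
So YilA is not produced.
Required activator QilP is absent, so *rudZ* is not transcribed.
→ *rudZ* is OFF in A.
Condition B:
Itaconate is absent, so VelS is inactive.
ppGpp is absent, so QilP is active.
Homoserine is present, so TemY is inactive.
With no repressor bound, *yilA* is transcribed.
So YilA is produced and active.
No repressor is bound and QilP and YilA are active, so *rudZ* is transcribed.
→ *rudZ* is ON in B.

B only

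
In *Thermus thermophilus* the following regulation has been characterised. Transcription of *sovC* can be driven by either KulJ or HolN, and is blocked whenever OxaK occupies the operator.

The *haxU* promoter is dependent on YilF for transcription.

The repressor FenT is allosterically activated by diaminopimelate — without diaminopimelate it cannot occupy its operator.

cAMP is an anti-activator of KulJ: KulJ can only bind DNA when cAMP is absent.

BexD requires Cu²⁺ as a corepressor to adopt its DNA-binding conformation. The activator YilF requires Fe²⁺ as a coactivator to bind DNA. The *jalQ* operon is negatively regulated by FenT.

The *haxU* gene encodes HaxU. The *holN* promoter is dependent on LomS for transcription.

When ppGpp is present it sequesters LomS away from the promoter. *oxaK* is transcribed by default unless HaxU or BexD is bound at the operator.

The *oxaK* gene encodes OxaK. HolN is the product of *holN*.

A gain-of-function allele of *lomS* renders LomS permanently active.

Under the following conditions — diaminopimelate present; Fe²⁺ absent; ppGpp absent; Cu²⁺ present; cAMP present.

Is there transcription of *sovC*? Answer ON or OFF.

cAMP is present, so KulJ is inactive.
Fe²⁺ is absent, so YilF is inactive.
Required activator YilF is absent, so *haxU* is not transcribed.
So HaxU is not produced.
Cu²⁺ is present, so BexD is active.
With repressor BexD bound, *oxaK* is not transcribed.
So OxaK is not produced.
LomS is constitutively active in this strain.
No repressor is bound and LomS is active, so *holN* is transcribed.
So HolN is produced and active.
Activator HolN is present, so *sovC* is transcribed.

ON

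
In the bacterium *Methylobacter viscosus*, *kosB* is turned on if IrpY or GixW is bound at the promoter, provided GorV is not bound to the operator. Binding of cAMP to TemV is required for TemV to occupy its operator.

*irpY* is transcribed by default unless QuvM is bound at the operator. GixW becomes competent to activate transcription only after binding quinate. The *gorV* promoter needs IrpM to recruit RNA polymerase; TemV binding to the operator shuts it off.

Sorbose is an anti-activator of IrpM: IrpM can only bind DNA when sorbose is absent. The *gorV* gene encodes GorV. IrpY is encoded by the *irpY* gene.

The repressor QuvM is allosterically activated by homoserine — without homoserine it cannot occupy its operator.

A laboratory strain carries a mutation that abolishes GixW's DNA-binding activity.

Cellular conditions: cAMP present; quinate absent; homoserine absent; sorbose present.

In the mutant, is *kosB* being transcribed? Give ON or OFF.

Homoserine is absent, so QuvM is inactive.
With no repressor bound, *irpY* is transcribed.
So IrpY is produced and active.
cAMP is present, so TemV is active.
Sorbose is present, so IrpM is inactive.
With repressor TemV bound, *gorV* is not transcribed.
So GorV is not produced.
GixW is non-functional in this strain, so it has no effect.
Activator IrpY is present, so *kosB* is transcribed.

ON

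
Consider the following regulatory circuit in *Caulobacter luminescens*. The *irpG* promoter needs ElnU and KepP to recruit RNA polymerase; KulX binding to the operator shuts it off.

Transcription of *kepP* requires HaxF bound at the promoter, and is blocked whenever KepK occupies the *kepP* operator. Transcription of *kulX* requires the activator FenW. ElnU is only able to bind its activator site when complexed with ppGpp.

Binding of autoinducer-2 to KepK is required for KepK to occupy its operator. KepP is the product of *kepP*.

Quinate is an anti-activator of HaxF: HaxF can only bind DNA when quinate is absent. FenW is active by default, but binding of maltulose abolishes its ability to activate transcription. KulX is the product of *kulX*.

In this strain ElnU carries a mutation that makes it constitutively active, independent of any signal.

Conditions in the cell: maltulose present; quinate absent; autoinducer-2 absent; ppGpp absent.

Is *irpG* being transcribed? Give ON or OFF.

ON

ElnU is constitutively active in this strain.
Quinate is absent, so HaxF is active.
Autoinducer-2 is absent, so KepK is inactive.
No repressor is bound and HaxF is active, so *kepP* is transcribed.
So KepP is produced and active.
Maltulose is present, so FenW is inactive.
Required activator FenW is absent, so *kulX* is not transcribed.
So KulX is not produced.
No repressor is bound and ElnU and KepP are active, so *irpG* is transcribed.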